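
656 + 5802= 6458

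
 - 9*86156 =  - 775404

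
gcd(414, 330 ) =6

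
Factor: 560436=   2^2*3^1*46703^1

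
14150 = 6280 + 7870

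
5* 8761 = 43805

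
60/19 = 3 + 3/19=3.16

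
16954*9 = 152586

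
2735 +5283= 8018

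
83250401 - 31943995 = 51306406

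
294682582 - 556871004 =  - 262188422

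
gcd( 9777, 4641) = 3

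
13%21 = 13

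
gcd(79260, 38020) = 20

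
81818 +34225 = 116043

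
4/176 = 1/44 = 0.02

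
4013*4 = 16052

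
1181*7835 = 9253135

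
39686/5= 7937 + 1/5 = 7937.20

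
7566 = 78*97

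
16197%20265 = 16197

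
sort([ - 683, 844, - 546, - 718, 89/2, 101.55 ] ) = [-718,- 683, - 546,89/2 , 101.55, 844] 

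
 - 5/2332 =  - 1  +  2327/2332 =-0.00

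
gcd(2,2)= 2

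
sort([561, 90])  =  [ 90,561]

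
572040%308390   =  263650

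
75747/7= 10821 = 10821.00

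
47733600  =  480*99445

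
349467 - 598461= -248994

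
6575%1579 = 259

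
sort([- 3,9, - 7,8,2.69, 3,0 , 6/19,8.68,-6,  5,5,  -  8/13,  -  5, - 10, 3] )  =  [-10,  -  7, - 6,-5,-3, - 8/13, 0, 6/19,2.69,3, 3 , 5, 5,8 , 8.68, 9 ] 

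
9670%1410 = 1210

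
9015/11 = 819  +  6/11 = 819.55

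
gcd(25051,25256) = 41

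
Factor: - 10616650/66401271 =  - 2^1* 3^( - 2)*5^2*11^1*29^( - 1 )*47^( - 1 ) * 97^1 * 199^1*5413^( - 1)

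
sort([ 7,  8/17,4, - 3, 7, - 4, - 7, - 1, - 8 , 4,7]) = [ -8, - 7, - 4, - 3,  -  1,8/17, 4,4,7,7,7]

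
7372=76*97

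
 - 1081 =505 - 1586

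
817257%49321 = 28121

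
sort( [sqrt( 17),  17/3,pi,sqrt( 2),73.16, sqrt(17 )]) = [ sqrt( 2),pi, sqrt(17 ), sqrt( 17 ), 17/3,73.16] 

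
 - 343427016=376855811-720282827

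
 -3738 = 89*(  -  42 )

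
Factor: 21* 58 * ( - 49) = -2^1*3^1*7^3*29^1= -59682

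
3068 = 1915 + 1153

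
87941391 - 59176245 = 28765146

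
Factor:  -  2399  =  -2399^1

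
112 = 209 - 97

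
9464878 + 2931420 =12396298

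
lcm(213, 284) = 852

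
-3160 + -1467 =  - 4627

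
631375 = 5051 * 125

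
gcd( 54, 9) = 9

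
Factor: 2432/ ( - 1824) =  - 4/3  =  - 2^2*3^( - 1)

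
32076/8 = 8019/2 = 4009.50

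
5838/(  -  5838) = -1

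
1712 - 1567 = 145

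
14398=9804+4594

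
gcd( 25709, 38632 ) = 1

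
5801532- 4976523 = 825009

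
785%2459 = 785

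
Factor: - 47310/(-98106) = 95/197 = 5^1*19^1 * 197^( - 1 )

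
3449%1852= 1597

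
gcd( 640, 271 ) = 1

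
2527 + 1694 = 4221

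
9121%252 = 49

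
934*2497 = 2332198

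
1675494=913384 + 762110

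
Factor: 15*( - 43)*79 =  - 50955 = - 3^1*5^1*43^1*79^1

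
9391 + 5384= 14775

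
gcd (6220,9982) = 2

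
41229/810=50 + 9/10 = 50.90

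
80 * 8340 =667200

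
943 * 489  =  461127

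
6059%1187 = 124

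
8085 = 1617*5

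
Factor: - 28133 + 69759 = 41626 = 2^1*13^1*1601^1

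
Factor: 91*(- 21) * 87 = -3^2*7^2*13^1*29^1 = - 166257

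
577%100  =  77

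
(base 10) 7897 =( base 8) 17331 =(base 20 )JEH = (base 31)86N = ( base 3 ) 101211111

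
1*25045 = 25045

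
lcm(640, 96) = 1920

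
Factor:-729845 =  - 5^1*145969^1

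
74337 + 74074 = 148411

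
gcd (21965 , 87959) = 1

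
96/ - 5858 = -1+2881/2929=- 0.02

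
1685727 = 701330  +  984397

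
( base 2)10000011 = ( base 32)43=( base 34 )3T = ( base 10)131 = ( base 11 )10A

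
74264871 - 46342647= 27922224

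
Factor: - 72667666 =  - 2^1*19^1*1912307^1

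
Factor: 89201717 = 11^1 * 8109247^1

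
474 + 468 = 942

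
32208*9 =289872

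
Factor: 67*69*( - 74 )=-2^1*3^1*23^1 * 37^1 * 67^1=- 342102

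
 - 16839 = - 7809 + -9030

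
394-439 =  - 45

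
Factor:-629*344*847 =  - 2^3*7^1*11^2 * 17^1*37^1*43^1 = -  183270472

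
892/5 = 892/5 = 178.40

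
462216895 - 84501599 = 377715296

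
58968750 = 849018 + 58119732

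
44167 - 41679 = 2488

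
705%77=12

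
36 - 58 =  - 22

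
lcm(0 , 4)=0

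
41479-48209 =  -6730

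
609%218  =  173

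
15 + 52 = 67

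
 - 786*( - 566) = 444876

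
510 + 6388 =6898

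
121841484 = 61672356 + 60169128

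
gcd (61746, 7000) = 2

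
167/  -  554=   -  1+ 387/554 = -0.30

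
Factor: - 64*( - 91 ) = 5824 = 2^6*7^1*13^1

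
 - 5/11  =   - 1 + 6/11 = -  0.45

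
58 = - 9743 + 9801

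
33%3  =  0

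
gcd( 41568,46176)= 96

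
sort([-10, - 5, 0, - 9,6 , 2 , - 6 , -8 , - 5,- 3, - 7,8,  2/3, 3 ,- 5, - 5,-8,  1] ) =[-10, - 9, -8, - 8, - 7,-6, - 5, - 5 , - 5, - 5, - 3, 0,2/3, 1 , 2 , 3, 6 , 8] 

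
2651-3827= - 1176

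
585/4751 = 585/4751= 0.12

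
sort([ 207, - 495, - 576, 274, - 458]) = [ - 576,-495, - 458, 207, 274]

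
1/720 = 1/720 = 0.00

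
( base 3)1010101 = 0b1100110100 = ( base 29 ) S8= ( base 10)820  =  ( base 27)13A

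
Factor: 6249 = 3^1*2083^1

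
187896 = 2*93948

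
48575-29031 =19544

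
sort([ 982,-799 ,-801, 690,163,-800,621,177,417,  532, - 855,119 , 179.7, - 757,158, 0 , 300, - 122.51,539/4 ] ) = [ - 855, - 801, - 800, - 799, - 757,-122.51,0,119,539/4,158,  163,177, 179.7,300, 417,532, 621, 690,982 ] 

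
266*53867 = 14328622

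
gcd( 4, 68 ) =4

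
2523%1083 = 357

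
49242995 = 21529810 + 27713185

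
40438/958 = 20219/479 = 42.21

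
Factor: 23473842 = 2^1*3^1*7^2*79843^1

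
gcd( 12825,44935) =95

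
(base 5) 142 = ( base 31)1G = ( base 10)47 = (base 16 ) 2f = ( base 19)29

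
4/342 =2/171 = 0.01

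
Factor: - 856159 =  - 19^1*45061^1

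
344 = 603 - 259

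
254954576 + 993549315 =1248503891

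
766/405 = 766/405= 1.89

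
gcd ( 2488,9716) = 4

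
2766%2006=760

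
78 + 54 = 132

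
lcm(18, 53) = 954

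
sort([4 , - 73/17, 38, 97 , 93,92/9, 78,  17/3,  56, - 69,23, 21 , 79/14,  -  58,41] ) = [ - 69, - 58, - 73/17, 4, 79/14,17/3, 92/9 , 21,23, 38 , 41, 56, 78, 93,  97 ]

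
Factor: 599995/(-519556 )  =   - 2^( - 2 )*5^1*11^1*193^( - 1)*673^ (-1)*10909^1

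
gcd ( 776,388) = 388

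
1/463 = 1/463=0.00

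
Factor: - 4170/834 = -5^1 = - 5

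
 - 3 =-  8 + 5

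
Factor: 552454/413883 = 2^1  *  3^( - 3) * 7^1*15329^( - 1 )*39461^1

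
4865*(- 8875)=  - 43176875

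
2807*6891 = 19343037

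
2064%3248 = 2064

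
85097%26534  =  5495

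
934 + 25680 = 26614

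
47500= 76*625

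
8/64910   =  4/32455 = 0.00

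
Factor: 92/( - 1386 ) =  - 2^1*3^( - 2)*7^( - 1)*11^( -1)*23^1  =  - 46/693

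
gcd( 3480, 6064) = 8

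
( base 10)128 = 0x80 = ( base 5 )1003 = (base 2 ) 10000000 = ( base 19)6e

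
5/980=1/196 = 0.01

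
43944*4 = 175776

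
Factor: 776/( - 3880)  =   - 5^(-1) = - 1/5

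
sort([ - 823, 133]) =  [-823, 133 ]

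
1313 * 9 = 11817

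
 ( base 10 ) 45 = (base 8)55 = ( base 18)29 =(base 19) 27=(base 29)1G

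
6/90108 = 1/15018 = 0.00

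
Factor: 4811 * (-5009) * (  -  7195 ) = 173387261305 = 5^1*17^1 *283^1 * 1439^1*5009^1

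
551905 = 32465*17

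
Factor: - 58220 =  - 2^2*5^1*41^1* 71^1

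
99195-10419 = 88776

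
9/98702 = 9/98702 = 0.00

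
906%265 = 111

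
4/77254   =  2/38627 =0.00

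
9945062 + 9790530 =19735592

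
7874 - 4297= 3577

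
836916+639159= 1476075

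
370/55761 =370/55761=0.01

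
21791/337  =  21791/337 = 64.66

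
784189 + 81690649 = 82474838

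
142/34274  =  71/17137  =  0.00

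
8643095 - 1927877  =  6715218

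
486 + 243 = 729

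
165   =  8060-7895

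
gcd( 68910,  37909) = 1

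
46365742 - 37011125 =9354617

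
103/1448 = 103/1448 = 0.07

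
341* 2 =682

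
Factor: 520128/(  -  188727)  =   - 576/209   =  - 2^6*3^2*11^ (-1)*19^( - 1)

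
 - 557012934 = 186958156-743971090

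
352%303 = 49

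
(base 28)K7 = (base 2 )1000110111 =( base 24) nf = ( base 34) gn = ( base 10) 567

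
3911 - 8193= - 4282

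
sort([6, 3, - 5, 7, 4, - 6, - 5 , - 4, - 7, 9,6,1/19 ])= [-7,-6, - 5,-5, - 4, 1/19, 3, 4, 6, 6 , 7, 9] 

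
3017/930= 3017/930 = 3.24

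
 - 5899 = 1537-7436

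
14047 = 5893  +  8154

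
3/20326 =3/20326= 0.00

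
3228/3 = 1076 = 1076.00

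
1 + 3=4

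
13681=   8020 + 5661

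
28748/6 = 4791 + 1/3 = 4791.33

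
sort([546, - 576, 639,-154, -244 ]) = [ - 576,-244,  -  154,546,639 ] 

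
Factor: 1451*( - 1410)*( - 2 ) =4091820 =2^2 * 3^1*5^1*47^1*1451^1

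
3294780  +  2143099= 5437879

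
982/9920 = 491/4960 = 0.10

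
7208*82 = 591056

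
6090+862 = 6952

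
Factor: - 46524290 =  - 2^1*5^1 *373^1*12473^1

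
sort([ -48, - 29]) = [ -48,-29 ]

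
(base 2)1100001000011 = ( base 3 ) 22112001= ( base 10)6211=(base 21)e1g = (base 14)2399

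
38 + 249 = 287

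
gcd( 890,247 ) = 1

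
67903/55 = 1234 + 3/5 = 1234.60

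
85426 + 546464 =631890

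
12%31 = 12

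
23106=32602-9496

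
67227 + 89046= 156273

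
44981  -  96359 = -51378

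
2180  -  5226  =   - 3046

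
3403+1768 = 5171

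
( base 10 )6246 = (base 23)BID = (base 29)7cb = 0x1866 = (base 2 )1100001100110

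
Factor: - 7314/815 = -2^1*3^1*5^( - 1)*23^1*53^1*163^( - 1) 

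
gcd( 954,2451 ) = 3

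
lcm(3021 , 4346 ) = 247722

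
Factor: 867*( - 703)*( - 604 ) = 368138604 = 2^2*3^1*17^2*19^1*37^1*151^1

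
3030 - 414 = 2616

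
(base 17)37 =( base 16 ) 3a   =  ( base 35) 1N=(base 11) 53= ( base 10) 58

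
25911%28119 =25911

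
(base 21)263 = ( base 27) 1ac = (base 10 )1011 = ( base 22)21l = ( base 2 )1111110011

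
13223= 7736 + 5487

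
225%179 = 46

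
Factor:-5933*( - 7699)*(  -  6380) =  - 2^2*5^1*11^1*17^1*29^1*349^1*7699^1 = - 291426705460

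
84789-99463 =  - 14674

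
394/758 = 197/379 =0.52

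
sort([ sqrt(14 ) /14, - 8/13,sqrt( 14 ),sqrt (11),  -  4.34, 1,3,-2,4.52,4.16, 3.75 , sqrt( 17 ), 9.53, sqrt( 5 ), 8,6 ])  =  [ - 4.34 , - 2, - 8/13, sqrt( 14 ) /14,1,sqrt( 5 ), 3, sqrt( 11), sqrt (14), 3.75, sqrt( 17), 4.16,4.52,  6,8,9.53 ] 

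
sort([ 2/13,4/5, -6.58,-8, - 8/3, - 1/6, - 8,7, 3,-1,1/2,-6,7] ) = [ - 8,-8,  -  6.58, - 6,- 8/3,-1,-1/6, 2/13,1/2,4/5, 3,7, 7]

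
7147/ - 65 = - 7147/65 = - 109.95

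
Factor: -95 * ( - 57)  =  5415 = 3^1* 5^1*19^2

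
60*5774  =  346440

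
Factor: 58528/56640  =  2^(  -  1) * 3^(- 1)*5^( - 1 )*31^1 = 31/30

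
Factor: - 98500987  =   - 13^1*2141^1*3539^1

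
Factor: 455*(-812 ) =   -  369460 = - 2^2*5^1*7^2 * 13^1 *29^1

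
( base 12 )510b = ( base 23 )GE9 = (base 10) 8795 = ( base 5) 240140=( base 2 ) 10001001011011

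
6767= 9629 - 2862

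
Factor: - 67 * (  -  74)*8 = 39664 = 2^4 * 37^1*67^1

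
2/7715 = 2/7715 = 0.00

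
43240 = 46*940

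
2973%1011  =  951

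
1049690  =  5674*185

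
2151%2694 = 2151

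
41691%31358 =10333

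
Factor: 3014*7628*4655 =2^3 * 5^1*7^2*11^1 * 19^1 * 137^1*1907^1 =107022136760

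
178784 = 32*5587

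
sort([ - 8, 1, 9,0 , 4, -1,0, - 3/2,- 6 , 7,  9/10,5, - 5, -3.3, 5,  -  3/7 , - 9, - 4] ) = [ - 9, - 8, - 6, - 5, - 4,  -  3.3,-3/2,  -  1, - 3/7,  0, 0, 9/10,1 , 4,  5, 5,  7, 9] 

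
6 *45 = 270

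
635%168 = 131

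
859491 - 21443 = 838048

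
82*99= 8118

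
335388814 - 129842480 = 205546334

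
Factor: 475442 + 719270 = 2^3*23^1*43^1*151^1 = 1194712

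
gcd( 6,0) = 6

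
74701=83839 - 9138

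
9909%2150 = 1309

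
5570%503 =37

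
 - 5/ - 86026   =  5/86026 = 0.00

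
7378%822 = 802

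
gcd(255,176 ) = 1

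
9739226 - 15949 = 9723277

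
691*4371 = 3020361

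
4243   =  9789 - 5546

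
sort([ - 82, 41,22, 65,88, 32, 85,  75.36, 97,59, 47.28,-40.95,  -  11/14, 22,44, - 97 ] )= [ - 97, - 82 , - 40.95, - 11/14,22,22, 32, 41, 44,47.28, 59 , 65,75.36, 85,88, 97]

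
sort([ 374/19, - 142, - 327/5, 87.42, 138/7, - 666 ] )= [ - 666,  -  142, - 327/5, 374/19,138/7 , 87.42]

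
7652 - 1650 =6002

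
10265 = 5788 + 4477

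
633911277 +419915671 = 1053826948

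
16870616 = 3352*5033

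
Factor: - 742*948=-703416 = -2^3*3^1 * 7^1*53^1*79^1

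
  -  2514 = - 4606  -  -2092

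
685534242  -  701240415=-15706173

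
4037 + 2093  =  6130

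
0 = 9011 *0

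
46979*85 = 3993215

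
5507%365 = 32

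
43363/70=43363/70 = 619.47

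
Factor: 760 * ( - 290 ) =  - 2^4*5^2*19^1*29^1 = - 220400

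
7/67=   7/67=0.10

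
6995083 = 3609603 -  - 3385480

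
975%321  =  12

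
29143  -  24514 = 4629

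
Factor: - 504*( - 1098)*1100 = 2^6 * 3^4 * 5^2*7^1*11^1*61^1 = 608731200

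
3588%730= 668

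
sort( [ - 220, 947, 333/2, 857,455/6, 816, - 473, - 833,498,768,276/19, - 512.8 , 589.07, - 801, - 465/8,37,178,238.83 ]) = [ - 833, -801,-512.8,  -  473, - 220, -465/8,276/19 , 37,455/6, 333/2,178,238.83,498, 589.07, 768,816,857,947 ]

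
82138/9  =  82138/9 = 9126.44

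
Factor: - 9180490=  - 2^1*5^1 * 11^1 * 83459^1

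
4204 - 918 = 3286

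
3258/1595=3258/1595= 2.04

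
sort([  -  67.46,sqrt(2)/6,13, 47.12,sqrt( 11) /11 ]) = [ - 67.46, sqrt(2)/6, sqrt( 11)/11, 13 , 47.12 ]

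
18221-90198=- 71977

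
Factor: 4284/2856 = 2^(-1 )*3^1 = 3/2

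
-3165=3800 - 6965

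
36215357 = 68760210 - 32544853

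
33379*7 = 233653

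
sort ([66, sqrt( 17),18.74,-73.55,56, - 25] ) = [ -73.55, - 25, sqrt( 17 ),18.74, 56 , 66] 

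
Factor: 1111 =11^1*101^1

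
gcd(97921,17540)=1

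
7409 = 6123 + 1286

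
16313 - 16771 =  - 458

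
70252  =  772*91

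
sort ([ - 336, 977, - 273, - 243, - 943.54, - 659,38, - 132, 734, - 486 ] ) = [ - 943.54, - 659, - 486, - 336, - 273,-243, - 132 , 38, 734,977 ] 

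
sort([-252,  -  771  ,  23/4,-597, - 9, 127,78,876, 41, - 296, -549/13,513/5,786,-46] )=[-771,-597, - 296 , - 252,-46, - 549/13 , - 9, 23/4 , 41, 78 , 513/5,127, 786,876]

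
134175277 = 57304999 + 76870278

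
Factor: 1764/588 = 3^1 = 3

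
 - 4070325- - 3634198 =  - 436127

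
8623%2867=22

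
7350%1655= 730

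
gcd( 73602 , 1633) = 1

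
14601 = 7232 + 7369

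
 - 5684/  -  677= 5684/677 = 8.40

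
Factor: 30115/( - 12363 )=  - 3^(  -  1)* 5^1*13^ ( - 1)* 19^1 = -95/39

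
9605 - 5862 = 3743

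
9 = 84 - 75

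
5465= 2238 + 3227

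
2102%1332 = 770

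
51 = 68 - 17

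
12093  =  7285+4808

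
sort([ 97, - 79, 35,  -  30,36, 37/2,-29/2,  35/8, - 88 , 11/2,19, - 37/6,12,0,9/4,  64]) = [ - 88, - 79,-30, - 29/2,-37/6,0,9/4, 35/8,11/2,  12,37/2,19,35, 36, 64,97]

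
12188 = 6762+5426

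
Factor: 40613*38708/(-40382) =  - 786024002/20191 = - 2^1*17^1*61^( - 1 )*331^( - 1)*2389^1*9677^1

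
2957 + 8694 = 11651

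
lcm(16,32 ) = 32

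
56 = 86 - 30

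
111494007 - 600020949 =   -  488526942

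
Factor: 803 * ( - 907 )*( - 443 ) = 322646203 = 11^1*73^1 * 443^1*907^1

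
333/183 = 111/61 = 1.82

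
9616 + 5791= 15407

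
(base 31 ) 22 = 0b1000000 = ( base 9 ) 71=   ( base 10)64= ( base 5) 224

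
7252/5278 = 518/377 = 1.37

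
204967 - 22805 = 182162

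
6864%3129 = 606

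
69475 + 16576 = 86051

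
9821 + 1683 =11504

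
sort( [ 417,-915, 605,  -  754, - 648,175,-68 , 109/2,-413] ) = [ - 915, - 754, - 648, - 413 ,-68,109/2, 175,417,605]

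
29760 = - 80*(-372 )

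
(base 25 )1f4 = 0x3EC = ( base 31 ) 11C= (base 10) 1004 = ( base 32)vc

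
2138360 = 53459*40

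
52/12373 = 52/12373 = 0.00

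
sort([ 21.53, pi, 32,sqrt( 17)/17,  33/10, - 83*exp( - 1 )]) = [- 83*exp ( - 1), sqrt(17 ) /17, pi,33/10, 21.53,32 ] 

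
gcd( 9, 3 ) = 3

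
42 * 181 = 7602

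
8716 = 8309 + 407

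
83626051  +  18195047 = 101821098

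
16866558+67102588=83969146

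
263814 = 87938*3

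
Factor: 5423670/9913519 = 2^1*3^2*5^1*11^(-1)*8609^1 * 128747^( -1 ) = 774810/1416217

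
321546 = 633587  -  312041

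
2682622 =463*5794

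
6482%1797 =1091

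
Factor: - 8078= - 2^1 * 7^1*577^1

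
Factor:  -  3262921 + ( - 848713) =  - 2^1*53^1*79^1*491^1 = - 4111634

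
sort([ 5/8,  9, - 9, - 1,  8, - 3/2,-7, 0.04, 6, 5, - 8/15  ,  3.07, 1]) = [- 9, - 7, - 3/2, - 1 , -8/15, 0.04 , 5/8, 1,3.07, 5,6, 8,9 ] 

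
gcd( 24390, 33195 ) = 15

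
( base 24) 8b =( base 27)7e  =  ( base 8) 313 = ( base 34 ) 5x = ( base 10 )203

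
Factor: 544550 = 2^1*5^2 * 10891^1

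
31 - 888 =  - 857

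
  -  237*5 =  -1185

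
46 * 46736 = 2149856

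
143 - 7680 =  - 7537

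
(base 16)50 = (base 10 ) 80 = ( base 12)68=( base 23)3B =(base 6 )212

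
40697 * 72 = 2930184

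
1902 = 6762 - 4860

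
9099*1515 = 13784985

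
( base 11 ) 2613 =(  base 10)3402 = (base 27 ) 4I0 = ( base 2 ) 110101001010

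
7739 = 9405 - 1666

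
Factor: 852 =2^2*3^1*71^1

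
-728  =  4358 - 5086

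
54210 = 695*78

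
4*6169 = 24676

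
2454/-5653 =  - 2454/5653 = - 0.43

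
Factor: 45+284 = 7^1* 47^1 = 329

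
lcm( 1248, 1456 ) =8736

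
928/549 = 928/549  =  1.69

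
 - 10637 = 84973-95610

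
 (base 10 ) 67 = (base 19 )3a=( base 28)2B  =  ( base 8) 103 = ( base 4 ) 1003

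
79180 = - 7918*( - 10) 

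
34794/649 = 34794/649 = 53.61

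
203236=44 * 4619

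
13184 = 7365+5819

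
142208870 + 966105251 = 1108314121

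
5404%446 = 52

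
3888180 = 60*64803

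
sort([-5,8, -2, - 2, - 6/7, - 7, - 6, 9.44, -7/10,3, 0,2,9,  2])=[ - 7, - 6, - 5, - 2, -2, - 6/7,  -  7/10 , 0,2,2 , 3,8, 9,9.44 ]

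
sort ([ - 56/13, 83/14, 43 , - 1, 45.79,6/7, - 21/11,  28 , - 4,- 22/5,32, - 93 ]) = [- 93,-22/5, - 56/13,-4 ,-21/11  ,  -  1,6/7,83/14, 28,32, 43, 45.79 ] 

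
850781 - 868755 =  - 17974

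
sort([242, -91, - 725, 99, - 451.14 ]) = [  -  725, -451.14 ,-91,  99,  242 ]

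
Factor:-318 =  - 2^1*3^1*53^1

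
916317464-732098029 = 184219435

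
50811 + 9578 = 60389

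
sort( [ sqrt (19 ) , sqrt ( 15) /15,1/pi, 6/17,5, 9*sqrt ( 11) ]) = [sqrt( 15 )/15,1/pi, 6/17,sqrt ( 19), 5, 9 * sqrt ( 11 ) ] 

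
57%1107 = 57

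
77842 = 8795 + 69047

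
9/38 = 9/38 = 0.24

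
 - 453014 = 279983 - 732997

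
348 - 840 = - 492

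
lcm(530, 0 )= 0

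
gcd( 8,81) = 1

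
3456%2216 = 1240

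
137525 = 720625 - 583100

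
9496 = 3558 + 5938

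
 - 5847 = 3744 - 9591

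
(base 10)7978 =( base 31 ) 89b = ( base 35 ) 6HX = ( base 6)100534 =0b1111100101010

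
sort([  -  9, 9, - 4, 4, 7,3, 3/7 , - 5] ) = [ - 9, - 5,-4 , 3/7,3,4,7 , 9 ] 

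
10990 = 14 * 785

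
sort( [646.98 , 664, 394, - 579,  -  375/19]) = [-579,-375/19, 394, 646.98, 664 ] 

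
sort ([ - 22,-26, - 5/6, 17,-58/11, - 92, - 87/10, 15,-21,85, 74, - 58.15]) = [  -  92 , - 58.15, - 26 , - 22, - 21, - 87/10,-58/11,-5/6,  15,17, 74, 85]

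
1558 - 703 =855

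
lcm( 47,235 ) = 235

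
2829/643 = 4 + 257/643 = 4.40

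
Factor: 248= 2^3 * 31^1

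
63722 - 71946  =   - 8224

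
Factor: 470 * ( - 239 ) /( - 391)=2^1*5^1*17^(-1)*23^(-1)*47^1 * 239^1 = 112330/391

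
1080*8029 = 8671320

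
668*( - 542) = - 362056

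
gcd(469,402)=67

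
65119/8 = 8139  +  7/8 = 8139.88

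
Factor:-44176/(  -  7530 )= 88/15 = 2^3*3^( - 1 )*5^( - 1)*11^1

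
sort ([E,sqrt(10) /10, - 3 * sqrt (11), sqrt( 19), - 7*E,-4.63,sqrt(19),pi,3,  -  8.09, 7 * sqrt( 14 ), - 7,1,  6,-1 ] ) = [ - 7*E, - 3* sqrt(11), - 8.09,-7,-4.63,-1,sqrt(10) /10,1,E, 3,  pi, sqrt( 19 ),sqrt(19 ), 6,  7*sqrt( 14) ] 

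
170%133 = 37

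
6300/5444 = 1575/1361 = 1.16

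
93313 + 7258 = 100571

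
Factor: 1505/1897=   5^1 * 43^1*271^( - 1 )= 215/271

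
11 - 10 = 1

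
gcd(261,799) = 1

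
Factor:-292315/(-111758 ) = 905/346 =2^( - 1)*5^1*173^(-1 )*181^1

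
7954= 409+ 7545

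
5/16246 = 5/16246 = 0.00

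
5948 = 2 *2974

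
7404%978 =558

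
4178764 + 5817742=9996506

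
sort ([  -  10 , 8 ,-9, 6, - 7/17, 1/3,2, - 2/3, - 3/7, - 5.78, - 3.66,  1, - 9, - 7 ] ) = [ - 10, - 9, - 9, - 7, - 5.78, - 3.66, - 2/3, - 3/7,-7/17, 1/3, 1, 2 , 6,  8 ] 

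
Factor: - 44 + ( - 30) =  - 74 = - 2^1*37^1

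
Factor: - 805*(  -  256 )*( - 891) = - 183617280 =- 2^8*3^4*5^1*7^1*11^1 * 23^1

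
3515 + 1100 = 4615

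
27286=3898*7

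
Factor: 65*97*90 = 567450= 2^1*3^2*5^2*13^1*97^1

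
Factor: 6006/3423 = 2^1*11^1*13^1*163^ ( - 1) = 286/163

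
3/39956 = 3/39956 = 0.00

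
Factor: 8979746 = 2^1*103^1 * 43591^1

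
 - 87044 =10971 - 98015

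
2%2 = 0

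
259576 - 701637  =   - 442061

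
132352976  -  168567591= - 36214615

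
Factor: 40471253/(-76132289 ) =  - 40471253^1  *  76132289^( - 1)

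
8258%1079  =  705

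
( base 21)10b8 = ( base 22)JDI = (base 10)9500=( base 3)111000212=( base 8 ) 22434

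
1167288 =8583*136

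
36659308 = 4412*8309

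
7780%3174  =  1432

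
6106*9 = 54954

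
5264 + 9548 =14812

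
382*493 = 188326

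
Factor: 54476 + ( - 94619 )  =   -40143=- 3^1 * 13381^1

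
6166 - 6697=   -  531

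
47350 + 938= 48288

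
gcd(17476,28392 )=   4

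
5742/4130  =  1 + 806/2065 = 1.39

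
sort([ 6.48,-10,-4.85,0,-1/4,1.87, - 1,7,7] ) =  [-10, - 4.85,-1,-1/4,0,1.87, 6.48,  7, 7]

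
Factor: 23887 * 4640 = 110835680 = 2^5*5^1*29^1 * 23887^1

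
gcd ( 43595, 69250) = 5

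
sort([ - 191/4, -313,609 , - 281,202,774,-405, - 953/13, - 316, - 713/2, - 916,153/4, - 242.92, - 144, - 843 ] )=[ - 916 , - 843,-405,-713/2, - 316 , -313, - 281, - 242.92, - 144, - 953/13, - 191/4, 153/4 , 202, 609,774]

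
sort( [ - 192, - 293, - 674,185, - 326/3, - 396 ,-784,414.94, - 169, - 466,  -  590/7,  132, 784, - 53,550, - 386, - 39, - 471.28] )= [ - 784, - 674, - 471.28,-466, - 396, - 386, - 293, - 192, - 169, - 326/3, - 590/7, - 53, - 39, 132, 185, 414.94, 550,784 ]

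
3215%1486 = 243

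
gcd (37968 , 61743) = 3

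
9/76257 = 1/8473 = 0.00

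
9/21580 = 9/21580 = 0.00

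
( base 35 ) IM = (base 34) j6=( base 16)28c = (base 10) 652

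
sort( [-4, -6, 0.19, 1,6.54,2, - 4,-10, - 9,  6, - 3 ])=[- 10,-9, - 6, - 4, - 4, - 3, 0.19,1, 2, 6,6.54] 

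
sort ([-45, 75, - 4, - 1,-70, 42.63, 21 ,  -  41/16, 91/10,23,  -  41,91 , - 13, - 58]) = [ - 70,-58,-45, - 41, - 13 , - 4,  -  41/16, - 1, 91/10, 21, 23, 42.63,75, 91] 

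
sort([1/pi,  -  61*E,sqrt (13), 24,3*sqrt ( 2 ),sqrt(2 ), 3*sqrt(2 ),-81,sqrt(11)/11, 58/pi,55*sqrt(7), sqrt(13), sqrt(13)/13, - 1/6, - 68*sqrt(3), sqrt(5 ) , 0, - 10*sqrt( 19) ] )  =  [ - 61*E, - 68*sqrt(3), - 81 ,-10*sqrt(19) ,  -  1/6,0,  sqrt(  13 ) /13, sqrt( 11)/11,1/pi , sqrt (2 ), sqrt( 5 ), sqrt(13), sqrt(  13 ),3 * sqrt ( 2),3*sqrt(2),58/pi,24 , 55*sqrt(7 ) ] 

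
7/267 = 7/267 = 0.03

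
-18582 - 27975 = -46557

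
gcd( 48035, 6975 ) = 5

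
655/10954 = 655/10954 = 0.06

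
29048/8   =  3631=   3631.00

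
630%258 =114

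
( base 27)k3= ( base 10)543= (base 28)jb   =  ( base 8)1037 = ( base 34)fx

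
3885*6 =23310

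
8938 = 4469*2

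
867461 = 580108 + 287353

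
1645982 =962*1711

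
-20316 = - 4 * 5079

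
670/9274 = 335/4637 = 0.07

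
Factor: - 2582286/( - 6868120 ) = 2^( - 2)*3^1*5^(-1 )*19^(-1)  *  1291^( - 1)*61483^1 = 184449/490580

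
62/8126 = 31/4063 = 0.01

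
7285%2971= 1343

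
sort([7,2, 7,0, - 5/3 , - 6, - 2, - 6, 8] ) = [ - 6,-6 , - 2,-5/3, 0, 2, 7, 7 , 8] 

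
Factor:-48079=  - 48079^1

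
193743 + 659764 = 853507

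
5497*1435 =7888195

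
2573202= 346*7437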